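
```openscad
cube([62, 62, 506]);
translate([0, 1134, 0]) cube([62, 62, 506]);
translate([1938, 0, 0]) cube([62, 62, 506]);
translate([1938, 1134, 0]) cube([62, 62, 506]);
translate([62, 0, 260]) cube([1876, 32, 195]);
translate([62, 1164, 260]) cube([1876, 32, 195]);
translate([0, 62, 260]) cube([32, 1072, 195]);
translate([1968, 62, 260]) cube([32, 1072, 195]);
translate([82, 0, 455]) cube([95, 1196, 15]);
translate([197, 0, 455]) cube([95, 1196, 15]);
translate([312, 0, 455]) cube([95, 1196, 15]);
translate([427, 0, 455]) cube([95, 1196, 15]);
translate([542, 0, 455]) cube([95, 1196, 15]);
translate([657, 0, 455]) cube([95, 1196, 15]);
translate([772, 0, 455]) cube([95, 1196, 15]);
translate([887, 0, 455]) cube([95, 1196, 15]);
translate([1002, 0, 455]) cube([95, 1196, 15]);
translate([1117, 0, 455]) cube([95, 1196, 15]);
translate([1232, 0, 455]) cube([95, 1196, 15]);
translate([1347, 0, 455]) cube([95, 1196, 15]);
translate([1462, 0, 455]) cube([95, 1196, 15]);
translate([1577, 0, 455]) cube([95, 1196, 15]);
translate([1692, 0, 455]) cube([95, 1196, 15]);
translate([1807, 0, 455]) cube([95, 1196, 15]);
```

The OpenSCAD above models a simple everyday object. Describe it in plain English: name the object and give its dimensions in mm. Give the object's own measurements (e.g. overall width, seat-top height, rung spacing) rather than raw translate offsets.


A bed frame 2000 mm long (x) by 1196 mm wide (y). Four 62×62 mm corner posts, 506 mm tall, at the corners of the footprint. Four rails of 32 mm thickness and 195 mm height run between adjacent posts with their undersides at z = 260 mm, their outer faces flush with the outside of the frame (the two x-running rails run between the posts' inner faces; the two y-running rails run between the posts' inner faces). 16 slats, each 95 mm wide (x) and 15 mm thick, lie across the top of the two x-running rails, running the full 1196 mm width of the frame in y; along x they sit between the end posts with a 20 mm gap after the −x posts and between neighbouring slats, leaving 36 mm before the +x posts.


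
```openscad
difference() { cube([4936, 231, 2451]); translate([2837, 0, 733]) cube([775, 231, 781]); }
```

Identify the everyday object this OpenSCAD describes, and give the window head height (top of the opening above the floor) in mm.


A wall with a window opening. The window head height is 1514 mm.

A wall with a rectangular opening subtracted — a window. Sill at z = 733, opening 781 mm tall, so the head is at 733 + 781 = 1514 mm.


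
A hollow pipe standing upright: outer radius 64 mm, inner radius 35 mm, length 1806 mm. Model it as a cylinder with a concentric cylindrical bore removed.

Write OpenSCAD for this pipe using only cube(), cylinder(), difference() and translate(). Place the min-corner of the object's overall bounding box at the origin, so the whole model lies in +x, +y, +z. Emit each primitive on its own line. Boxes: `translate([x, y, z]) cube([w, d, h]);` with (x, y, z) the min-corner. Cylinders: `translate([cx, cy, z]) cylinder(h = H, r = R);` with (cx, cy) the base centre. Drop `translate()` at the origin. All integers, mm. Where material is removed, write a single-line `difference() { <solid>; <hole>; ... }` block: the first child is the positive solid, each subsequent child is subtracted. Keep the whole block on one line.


difference() { translate([64, 64, 0]) cylinder(h = 1806, r = 64); translate([64, 64, 0]) cylinder(h = 1806, r = 35); }


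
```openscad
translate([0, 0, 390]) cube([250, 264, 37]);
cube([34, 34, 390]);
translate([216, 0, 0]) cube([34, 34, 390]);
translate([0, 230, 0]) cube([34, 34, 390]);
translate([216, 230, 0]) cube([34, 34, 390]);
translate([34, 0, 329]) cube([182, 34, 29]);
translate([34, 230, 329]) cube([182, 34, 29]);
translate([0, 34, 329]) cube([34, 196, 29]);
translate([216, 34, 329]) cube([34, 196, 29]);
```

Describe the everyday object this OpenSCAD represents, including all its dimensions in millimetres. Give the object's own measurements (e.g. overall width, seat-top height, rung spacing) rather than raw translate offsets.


A four-legged stool. The seat is a 250×264×37 mm slab whose top surface is at z = 427 mm; four square legs, each 34×34 mm in cross-section, run from the floor (z = 0) to the underside of the seat, each flush with a corner of the seat. Four stretchers, 34 mm wide and 29 mm tall, connect adjacent legs with their undersides at z = 329 mm, each running between the inner faces of the legs it joins and aligned with the legs' outer faces on the other axis.


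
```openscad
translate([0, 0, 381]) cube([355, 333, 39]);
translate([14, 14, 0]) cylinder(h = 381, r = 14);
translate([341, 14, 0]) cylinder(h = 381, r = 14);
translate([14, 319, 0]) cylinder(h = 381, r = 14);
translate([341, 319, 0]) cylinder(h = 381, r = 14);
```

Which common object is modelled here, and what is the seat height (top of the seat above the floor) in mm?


A stool. The seat height is 420 mm.

A 355×333×39 slab at z = 381 on four corner cylinders — a stool. The seat top is 381 + 39 = 420 mm.


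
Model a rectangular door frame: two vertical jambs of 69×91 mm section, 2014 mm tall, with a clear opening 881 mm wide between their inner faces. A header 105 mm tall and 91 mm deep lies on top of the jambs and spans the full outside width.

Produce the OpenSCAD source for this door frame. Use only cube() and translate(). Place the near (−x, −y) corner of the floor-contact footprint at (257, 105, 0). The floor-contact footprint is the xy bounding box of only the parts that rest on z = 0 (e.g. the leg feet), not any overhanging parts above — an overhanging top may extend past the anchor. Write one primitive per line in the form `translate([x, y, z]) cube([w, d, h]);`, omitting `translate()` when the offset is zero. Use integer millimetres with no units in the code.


translate([257, 105, 0]) cube([69, 91, 2014]);
translate([1207, 105, 0]) cube([69, 91, 2014]);
translate([257, 105, 2014]) cube([1019, 91, 105]);


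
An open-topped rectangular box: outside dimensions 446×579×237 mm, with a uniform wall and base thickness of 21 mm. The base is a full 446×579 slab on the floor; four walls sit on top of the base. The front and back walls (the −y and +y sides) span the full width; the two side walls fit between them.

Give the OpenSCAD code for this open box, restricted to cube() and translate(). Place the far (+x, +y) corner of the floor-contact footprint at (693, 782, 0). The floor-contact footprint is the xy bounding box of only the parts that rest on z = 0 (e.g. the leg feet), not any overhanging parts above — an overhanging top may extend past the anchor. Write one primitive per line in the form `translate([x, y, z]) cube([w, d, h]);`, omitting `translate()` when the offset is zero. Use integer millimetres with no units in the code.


translate([247, 203, 0]) cube([446, 579, 21]);
translate([247, 203, 21]) cube([446, 21, 216]);
translate([247, 761, 21]) cube([446, 21, 216]);
translate([247, 224, 21]) cube([21, 537, 216]);
translate([672, 224, 21]) cube([21, 537, 216]);


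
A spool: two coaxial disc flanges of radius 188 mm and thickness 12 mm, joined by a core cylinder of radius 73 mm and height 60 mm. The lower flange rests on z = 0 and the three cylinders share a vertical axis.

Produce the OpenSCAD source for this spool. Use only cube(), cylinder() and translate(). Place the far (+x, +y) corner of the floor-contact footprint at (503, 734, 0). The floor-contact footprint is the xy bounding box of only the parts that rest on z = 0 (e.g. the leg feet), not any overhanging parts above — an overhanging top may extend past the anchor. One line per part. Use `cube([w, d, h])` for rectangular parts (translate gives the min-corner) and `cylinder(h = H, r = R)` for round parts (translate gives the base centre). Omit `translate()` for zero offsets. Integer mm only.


translate([315, 546, 0]) cylinder(h = 12, r = 188);
translate([315, 546, 12]) cylinder(h = 60, r = 73);
translate([315, 546, 72]) cylinder(h = 12, r = 188);


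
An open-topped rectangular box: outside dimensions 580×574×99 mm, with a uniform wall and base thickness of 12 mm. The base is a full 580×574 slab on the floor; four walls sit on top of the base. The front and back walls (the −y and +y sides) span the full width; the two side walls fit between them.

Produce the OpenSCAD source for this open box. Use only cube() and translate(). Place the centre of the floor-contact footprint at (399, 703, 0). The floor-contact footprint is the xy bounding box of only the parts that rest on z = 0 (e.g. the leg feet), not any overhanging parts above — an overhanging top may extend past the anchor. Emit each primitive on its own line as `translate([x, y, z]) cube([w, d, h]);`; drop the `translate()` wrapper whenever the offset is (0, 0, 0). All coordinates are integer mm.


translate([109, 416, 0]) cube([580, 574, 12]);
translate([109, 416, 12]) cube([580, 12, 87]);
translate([109, 978, 12]) cube([580, 12, 87]);
translate([109, 428, 12]) cube([12, 550, 87]);
translate([677, 428, 12]) cube([12, 550, 87]);


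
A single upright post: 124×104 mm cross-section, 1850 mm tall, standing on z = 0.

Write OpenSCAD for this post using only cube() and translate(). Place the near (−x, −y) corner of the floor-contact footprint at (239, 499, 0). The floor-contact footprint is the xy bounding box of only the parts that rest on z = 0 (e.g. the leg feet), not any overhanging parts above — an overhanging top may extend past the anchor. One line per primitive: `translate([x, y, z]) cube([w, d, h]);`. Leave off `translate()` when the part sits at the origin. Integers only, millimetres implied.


translate([239, 499, 0]) cube([124, 104, 1850]);


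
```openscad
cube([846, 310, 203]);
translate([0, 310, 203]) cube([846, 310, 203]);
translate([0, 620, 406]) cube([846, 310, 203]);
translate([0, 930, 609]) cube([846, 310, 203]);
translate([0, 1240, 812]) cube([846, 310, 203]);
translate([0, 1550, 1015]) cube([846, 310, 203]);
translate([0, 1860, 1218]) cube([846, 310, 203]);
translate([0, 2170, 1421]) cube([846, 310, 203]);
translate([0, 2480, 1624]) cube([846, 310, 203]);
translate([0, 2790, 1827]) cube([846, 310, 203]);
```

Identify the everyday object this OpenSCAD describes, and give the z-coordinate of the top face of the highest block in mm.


A staircase. The total rise is 2030 mm.

10 identical blocks, each offset up and back from the previous — a staircase. Each step is 203 mm tall and there are 10 of them, so the total rise is 10 × 203 = 2030 mm.


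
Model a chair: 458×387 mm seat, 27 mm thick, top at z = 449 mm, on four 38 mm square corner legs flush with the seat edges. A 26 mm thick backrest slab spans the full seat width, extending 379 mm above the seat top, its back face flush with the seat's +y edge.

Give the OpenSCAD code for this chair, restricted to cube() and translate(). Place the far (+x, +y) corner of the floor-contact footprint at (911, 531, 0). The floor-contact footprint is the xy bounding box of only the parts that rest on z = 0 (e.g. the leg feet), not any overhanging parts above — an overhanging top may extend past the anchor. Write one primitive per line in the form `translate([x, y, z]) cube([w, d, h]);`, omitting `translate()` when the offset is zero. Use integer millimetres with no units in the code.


translate([453, 144, 422]) cube([458, 387, 27]);
translate([453, 144, 0]) cube([38, 38, 422]);
translate([873, 144, 0]) cube([38, 38, 422]);
translate([453, 493, 0]) cube([38, 38, 422]);
translate([873, 493, 0]) cube([38, 38, 422]);
translate([453, 505, 449]) cube([458, 26, 379]);


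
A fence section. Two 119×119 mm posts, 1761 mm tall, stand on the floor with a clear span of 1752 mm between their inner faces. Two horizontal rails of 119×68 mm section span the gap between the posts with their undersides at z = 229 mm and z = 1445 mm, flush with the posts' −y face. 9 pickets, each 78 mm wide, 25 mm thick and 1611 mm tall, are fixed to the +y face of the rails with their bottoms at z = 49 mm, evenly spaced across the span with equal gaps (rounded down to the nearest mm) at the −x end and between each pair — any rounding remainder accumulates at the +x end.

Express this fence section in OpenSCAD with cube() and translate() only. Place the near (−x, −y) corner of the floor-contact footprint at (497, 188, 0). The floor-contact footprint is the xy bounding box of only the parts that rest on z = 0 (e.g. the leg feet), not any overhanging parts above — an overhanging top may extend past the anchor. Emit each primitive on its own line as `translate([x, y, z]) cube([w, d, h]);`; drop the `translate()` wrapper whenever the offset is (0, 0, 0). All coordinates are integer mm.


translate([497, 188, 0]) cube([119, 119, 1761]);
translate([2368, 188, 0]) cube([119, 119, 1761]);
translate([616, 188, 229]) cube([1752, 119, 68]);
translate([616, 188, 1445]) cube([1752, 119, 68]);
translate([721, 307, 49]) cube([78, 25, 1611]);
translate([904, 307, 49]) cube([78, 25, 1611]);
translate([1087, 307, 49]) cube([78, 25, 1611]);
translate([1270, 307, 49]) cube([78, 25, 1611]);
translate([1453, 307, 49]) cube([78, 25, 1611]);
translate([1636, 307, 49]) cube([78, 25, 1611]);
translate([1819, 307, 49]) cube([78, 25, 1611]);
translate([2002, 307, 49]) cube([78, 25, 1611]);
translate([2185, 307, 49]) cube([78, 25, 1611]);


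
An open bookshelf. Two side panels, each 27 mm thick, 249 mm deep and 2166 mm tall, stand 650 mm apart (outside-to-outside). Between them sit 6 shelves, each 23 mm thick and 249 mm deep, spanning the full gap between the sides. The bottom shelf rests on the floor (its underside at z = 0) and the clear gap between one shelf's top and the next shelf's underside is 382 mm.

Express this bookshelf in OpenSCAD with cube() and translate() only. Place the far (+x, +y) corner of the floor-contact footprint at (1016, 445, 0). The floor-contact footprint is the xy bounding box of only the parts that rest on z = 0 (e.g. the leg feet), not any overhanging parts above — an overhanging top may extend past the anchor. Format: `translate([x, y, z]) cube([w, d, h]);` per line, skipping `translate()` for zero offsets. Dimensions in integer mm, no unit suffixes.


translate([366, 196, 0]) cube([27, 249, 2166]);
translate([989, 196, 0]) cube([27, 249, 2166]);
translate([393, 196, 0]) cube([596, 249, 23]);
translate([393, 196, 405]) cube([596, 249, 23]);
translate([393, 196, 810]) cube([596, 249, 23]);
translate([393, 196, 1215]) cube([596, 249, 23]);
translate([393, 196, 1620]) cube([596, 249, 23]);
translate([393, 196, 2025]) cube([596, 249, 23]);


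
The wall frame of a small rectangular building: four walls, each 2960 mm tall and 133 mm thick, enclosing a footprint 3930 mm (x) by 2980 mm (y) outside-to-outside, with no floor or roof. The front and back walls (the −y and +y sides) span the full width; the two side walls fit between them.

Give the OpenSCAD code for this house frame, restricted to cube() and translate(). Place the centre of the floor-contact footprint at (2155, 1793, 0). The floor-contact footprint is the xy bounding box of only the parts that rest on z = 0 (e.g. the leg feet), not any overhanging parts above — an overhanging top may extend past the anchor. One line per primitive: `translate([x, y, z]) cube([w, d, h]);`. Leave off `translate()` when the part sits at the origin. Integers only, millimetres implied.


translate([190, 303, 0]) cube([3930, 133, 2960]);
translate([190, 3150, 0]) cube([3930, 133, 2960]);
translate([190, 436, 0]) cube([133, 2714, 2960]);
translate([3987, 436, 0]) cube([133, 2714, 2960]);


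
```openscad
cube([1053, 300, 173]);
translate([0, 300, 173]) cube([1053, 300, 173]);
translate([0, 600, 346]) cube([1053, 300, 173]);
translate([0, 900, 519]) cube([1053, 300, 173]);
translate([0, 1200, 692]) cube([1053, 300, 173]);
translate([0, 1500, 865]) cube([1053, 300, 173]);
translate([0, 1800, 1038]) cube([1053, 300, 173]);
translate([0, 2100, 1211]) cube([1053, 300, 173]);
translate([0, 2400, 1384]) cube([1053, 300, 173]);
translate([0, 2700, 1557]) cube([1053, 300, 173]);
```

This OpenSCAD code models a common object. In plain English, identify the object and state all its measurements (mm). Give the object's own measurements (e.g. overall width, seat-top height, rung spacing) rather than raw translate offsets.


A straight staircase of 10 solid steps. Each step is 1053 mm wide (x), 300 mm deep (y, the going) and 173 mm tall (the rise). The first step rests on the floor; each subsequent step sits one going further in +y and one rise higher in +z, directly behind and above the previous step with no overlap.


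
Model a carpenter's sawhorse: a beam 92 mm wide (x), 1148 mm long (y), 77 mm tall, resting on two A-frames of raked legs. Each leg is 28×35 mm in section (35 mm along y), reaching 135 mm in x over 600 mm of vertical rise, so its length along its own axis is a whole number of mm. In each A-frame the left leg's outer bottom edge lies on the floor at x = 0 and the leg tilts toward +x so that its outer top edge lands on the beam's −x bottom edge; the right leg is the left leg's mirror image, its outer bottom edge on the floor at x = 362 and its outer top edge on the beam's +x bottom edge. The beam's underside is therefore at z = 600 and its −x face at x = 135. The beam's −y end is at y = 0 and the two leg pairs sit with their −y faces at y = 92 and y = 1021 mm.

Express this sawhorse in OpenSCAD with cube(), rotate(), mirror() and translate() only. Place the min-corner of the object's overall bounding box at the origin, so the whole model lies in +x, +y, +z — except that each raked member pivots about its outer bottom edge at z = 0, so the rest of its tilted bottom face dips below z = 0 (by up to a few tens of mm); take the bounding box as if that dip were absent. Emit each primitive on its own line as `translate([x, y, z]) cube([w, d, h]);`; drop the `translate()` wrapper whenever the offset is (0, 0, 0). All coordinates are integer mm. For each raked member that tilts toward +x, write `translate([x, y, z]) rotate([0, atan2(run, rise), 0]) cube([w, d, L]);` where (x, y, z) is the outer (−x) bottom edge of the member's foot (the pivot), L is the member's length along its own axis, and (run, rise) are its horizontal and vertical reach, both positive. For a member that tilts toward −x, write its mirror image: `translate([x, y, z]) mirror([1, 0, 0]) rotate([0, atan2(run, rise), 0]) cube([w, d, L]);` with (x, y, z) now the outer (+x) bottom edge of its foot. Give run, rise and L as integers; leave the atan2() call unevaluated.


translate([135, 0, 600]) cube([92, 1148, 77]);
translate([0, 92, 0]) rotate([0, atan2(135, 600), 0]) cube([28, 35, 615]);
translate([362, 92, 0]) mirror([1, 0, 0]) rotate([0, atan2(135, 600), 0]) cube([28, 35, 615]);
translate([0, 1021, 0]) rotate([0, atan2(135, 600), 0]) cube([28, 35, 615]);
translate([362, 1021, 0]) mirror([1, 0, 0]) rotate([0, atan2(135, 600), 0]) cube([28, 35, 615]);


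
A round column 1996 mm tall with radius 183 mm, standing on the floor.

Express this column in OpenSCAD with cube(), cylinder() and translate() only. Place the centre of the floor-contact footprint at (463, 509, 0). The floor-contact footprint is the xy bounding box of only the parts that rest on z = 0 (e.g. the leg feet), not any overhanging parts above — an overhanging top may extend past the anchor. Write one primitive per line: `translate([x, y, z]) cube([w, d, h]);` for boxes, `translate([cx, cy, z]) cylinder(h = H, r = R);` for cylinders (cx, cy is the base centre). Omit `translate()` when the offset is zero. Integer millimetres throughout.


translate([463, 509, 0]) cylinder(h = 1996, r = 183);


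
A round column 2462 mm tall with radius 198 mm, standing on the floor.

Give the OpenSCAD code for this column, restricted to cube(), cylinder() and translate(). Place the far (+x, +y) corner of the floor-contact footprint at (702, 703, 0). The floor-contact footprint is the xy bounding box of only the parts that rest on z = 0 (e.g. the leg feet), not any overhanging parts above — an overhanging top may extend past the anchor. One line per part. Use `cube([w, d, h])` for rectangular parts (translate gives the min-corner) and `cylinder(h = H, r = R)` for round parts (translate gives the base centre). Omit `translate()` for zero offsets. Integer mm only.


translate([504, 505, 0]) cylinder(h = 2462, r = 198);


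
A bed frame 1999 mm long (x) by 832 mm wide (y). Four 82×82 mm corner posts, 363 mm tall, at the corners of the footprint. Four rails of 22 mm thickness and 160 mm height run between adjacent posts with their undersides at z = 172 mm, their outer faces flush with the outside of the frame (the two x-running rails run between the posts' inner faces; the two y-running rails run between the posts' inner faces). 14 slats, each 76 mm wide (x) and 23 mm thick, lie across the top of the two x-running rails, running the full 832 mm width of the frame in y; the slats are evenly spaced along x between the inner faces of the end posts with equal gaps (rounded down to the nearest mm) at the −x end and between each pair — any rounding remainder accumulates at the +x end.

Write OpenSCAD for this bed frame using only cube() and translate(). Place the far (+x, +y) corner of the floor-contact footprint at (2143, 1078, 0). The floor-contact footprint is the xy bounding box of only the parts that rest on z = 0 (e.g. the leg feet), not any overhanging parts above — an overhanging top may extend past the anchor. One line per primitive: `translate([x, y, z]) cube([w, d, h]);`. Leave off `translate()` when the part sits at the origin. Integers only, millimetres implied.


translate([144, 246, 0]) cube([82, 82, 363]);
translate([144, 996, 0]) cube([82, 82, 363]);
translate([2061, 246, 0]) cube([82, 82, 363]);
translate([2061, 996, 0]) cube([82, 82, 363]);
translate([226, 246, 172]) cube([1835, 22, 160]);
translate([226, 1056, 172]) cube([1835, 22, 160]);
translate([144, 328, 172]) cube([22, 668, 160]);
translate([2121, 328, 172]) cube([22, 668, 160]);
translate([277, 246, 332]) cube([76, 832, 23]);
translate([404, 246, 332]) cube([76, 832, 23]);
translate([531, 246, 332]) cube([76, 832, 23]);
translate([658, 246, 332]) cube([76, 832, 23]);
translate([785, 246, 332]) cube([76, 832, 23]);
translate([912, 246, 332]) cube([76, 832, 23]);
translate([1039, 246, 332]) cube([76, 832, 23]);
translate([1166, 246, 332]) cube([76, 832, 23]);
translate([1293, 246, 332]) cube([76, 832, 23]);
translate([1420, 246, 332]) cube([76, 832, 23]);
translate([1547, 246, 332]) cube([76, 832, 23]);
translate([1674, 246, 332]) cube([76, 832, 23]);
translate([1801, 246, 332]) cube([76, 832, 23]);
translate([1928, 246, 332]) cube([76, 832, 23]);


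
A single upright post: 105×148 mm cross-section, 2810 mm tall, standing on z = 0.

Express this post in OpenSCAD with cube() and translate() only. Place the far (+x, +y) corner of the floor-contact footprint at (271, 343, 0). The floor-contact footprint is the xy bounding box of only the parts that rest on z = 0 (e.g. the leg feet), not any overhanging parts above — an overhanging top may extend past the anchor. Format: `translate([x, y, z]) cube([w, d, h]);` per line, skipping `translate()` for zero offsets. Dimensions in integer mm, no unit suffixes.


translate([166, 195, 0]) cube([105, 148, 2810]);


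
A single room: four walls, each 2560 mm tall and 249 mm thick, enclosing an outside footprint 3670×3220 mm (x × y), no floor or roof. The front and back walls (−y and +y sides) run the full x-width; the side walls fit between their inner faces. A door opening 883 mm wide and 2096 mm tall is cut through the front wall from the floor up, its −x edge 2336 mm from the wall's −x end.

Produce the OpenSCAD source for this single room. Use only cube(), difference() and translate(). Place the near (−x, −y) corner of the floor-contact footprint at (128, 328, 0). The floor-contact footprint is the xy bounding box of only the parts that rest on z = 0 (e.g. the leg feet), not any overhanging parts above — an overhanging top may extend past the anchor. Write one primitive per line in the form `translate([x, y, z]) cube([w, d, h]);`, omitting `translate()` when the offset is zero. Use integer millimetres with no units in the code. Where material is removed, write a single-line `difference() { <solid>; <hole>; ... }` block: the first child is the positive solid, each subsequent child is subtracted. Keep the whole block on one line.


difference() { translate([128, 328, 0]) cube([3670, 249, 2560]); translate([2464, 328, 0]) cube([883, 249, 2096]); }
translate([128, 3299, 0]) cube([3670, 249, 2560]);
translate([128, 577, 0]) cube([249, 2722, 2560]);
translate([3549, 577, 0]) cube([249, 2722, 2560]);


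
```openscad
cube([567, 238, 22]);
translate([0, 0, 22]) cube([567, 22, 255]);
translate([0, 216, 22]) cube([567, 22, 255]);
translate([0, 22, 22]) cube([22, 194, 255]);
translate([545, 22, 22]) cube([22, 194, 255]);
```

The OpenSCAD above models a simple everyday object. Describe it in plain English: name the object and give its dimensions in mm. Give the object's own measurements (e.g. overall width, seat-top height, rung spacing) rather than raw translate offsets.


An open-topped rectangular box: outside dimensions 567×238×277 mm, with a uniform wall and base thickness of 22 mm. The base is a full 567×238 slab on the floor; four walls sit on top of the base. The front and back walls (the −y and +y sides) span the full width; the two side walls fit between them.


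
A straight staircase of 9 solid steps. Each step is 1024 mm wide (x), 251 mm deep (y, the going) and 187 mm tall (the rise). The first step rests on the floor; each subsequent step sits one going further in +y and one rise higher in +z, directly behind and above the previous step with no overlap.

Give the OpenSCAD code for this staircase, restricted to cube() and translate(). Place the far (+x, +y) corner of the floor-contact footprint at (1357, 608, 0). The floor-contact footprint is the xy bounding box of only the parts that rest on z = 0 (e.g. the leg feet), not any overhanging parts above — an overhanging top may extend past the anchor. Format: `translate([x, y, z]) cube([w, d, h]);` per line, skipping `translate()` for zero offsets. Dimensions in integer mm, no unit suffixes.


translate([333, 357, 0]) cube([1024, 251, 187]);
translate([333, 608, 187]) cube([1024, 251, 187]);
translate([333, 859, 374]) cube([1024, 251, 187]);
translate([333, 1110, 561]) cube([1024, 251, 187]);
translate([333, 1361, 748]) cube([1024, 251, 187]);
translate([333, 1612, 935]) cube([1024, 251, 187]);
translate([333, 1863, 1122]) cube([1024, 251, 187]);
translate([333, 2114, 1309]) cube([1024, 251, 187]);
translate([333, 2365, 1496]) cube([1024, 251, 187]);


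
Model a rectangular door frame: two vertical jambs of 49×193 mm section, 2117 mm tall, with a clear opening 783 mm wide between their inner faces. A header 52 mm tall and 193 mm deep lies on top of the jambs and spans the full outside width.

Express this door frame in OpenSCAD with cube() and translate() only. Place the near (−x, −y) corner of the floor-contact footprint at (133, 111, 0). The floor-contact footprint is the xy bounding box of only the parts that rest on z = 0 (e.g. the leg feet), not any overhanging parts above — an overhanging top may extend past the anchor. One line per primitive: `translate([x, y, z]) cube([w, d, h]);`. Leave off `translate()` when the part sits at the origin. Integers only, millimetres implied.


translate([133, 111, 0]) cube([49, 193, 2117]);
translate([965, 111, 0]) cube([49, 193, 2117]);
translate([133, 111, 2117]) cube([881, 193, 52]);


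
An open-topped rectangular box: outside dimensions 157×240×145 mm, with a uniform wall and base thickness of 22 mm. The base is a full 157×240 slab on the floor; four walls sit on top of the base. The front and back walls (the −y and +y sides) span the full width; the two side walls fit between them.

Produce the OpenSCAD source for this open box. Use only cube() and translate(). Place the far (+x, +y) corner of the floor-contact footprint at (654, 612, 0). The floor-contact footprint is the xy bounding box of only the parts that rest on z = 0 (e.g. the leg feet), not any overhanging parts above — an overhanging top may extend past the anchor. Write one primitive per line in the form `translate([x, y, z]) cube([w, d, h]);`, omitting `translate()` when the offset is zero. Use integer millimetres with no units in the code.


translate([497, 372, 0]) cube([157, 240, 22]);
translate([497, 372, 22]) cube([157, 22, 123]);
translate([497, 590, 22]) cube([157, 22, 123]);
translate([497, 394, 22]) cube([22, 196, 123]);
translate([632, 394, 22]) cube([22, 196, 123]);


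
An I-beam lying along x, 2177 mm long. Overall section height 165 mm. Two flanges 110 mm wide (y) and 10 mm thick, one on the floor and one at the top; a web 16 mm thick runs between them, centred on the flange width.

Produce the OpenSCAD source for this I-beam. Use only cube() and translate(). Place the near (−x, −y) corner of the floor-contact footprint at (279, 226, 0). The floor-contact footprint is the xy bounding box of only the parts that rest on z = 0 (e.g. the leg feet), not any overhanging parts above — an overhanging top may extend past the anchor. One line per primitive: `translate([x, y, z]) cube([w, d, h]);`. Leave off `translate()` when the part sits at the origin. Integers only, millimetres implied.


translate([279, 226, 0]) cube([2177, 110, 10]);
translate([279, 273, 10]) cube([2177, 16, 145]);
translate([279, 226, 155]) cube([2177, 110, 10]);


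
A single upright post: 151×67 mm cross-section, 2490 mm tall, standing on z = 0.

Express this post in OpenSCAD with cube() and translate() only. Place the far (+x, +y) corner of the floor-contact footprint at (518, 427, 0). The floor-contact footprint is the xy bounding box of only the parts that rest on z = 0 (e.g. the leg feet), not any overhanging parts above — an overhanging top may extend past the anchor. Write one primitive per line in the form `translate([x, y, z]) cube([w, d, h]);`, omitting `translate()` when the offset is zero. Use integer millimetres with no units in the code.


translate([367, 360, 0]) cube([151, 67, 2490]);


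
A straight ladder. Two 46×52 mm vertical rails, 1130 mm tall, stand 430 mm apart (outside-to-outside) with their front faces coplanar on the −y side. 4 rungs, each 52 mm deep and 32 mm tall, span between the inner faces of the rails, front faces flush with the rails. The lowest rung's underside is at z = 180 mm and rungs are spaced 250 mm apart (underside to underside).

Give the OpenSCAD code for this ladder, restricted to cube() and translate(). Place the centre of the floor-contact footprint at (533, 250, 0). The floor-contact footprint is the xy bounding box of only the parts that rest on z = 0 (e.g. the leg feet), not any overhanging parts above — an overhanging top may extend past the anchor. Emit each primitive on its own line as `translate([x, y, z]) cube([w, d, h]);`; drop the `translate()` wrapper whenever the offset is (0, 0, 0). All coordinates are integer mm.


translate([318, 224, 0]) cube([46, 52, 1130]);
translate([702, 224, 0]) cube([46, 52, 1130]);
translate([364, 224, 180]) cube([338, 52, 32]);
translate([364, 224, 430]) cube([338, 52, 32]);
translate([364, 224, 680]) cube([338, 52, 32]);
translate([364, 224, 930]) cube([338, 52, 32]);


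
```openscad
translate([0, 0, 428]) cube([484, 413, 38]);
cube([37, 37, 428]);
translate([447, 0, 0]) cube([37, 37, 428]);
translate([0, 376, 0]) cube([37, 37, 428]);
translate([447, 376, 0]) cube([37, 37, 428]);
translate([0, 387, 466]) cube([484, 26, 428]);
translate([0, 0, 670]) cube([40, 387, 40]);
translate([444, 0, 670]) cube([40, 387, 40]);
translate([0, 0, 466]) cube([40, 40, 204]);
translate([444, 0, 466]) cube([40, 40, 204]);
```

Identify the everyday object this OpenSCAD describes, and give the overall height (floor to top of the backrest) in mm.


A chair. The overall height is 894 mm.

A slab on four corner posts with a tall panel at the back — a chair. The seat slab sits at z = 428 with thickness 38, and the 428 mm backrest starts at the seat top, so the overall height is 428 + 38 + 428 = 894 mm.


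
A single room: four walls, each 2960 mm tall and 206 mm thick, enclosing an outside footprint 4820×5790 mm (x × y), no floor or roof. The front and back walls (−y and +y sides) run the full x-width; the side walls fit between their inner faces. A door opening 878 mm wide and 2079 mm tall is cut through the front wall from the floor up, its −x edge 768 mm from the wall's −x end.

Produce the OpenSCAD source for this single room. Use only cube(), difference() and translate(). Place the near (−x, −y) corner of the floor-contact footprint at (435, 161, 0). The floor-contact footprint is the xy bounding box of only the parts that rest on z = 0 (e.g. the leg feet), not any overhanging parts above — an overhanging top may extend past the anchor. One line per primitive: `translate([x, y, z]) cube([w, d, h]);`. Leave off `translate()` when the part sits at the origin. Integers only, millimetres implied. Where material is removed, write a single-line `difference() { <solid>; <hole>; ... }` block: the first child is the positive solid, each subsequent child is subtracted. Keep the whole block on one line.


difference() { translate([435, 161, 0]) cube([4820, 206, 2960]); translate([1203, 161, 0]) cube([878, 206, 2079]); }
translate([435, 5745, 0]) cube([4820, 206, 2960]);
translate([435, 367, 0]) cube([206, 5378, 2960]);
translate([5049, 367, 0]) cube([206, 5378, 2960]);


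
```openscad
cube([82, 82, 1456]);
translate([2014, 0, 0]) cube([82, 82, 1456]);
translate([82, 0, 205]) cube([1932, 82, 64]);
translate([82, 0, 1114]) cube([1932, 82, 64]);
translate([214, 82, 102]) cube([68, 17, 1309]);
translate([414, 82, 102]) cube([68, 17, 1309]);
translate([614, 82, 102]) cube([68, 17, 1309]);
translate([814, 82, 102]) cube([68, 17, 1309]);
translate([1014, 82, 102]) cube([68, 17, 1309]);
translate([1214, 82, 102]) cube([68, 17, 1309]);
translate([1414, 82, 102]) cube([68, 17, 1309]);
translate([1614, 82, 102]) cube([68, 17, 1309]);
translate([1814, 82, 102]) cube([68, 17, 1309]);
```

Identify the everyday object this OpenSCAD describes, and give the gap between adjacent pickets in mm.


A fence section. The picket gap is 132 mm.

Two posts, two rails, 9 pickets — a fence section. Span 1932 mm holds 9 pickets of 68 mm with 10 equal gaps: ⌊(1932 − 9·68) / 10⌋ = 132 mm.


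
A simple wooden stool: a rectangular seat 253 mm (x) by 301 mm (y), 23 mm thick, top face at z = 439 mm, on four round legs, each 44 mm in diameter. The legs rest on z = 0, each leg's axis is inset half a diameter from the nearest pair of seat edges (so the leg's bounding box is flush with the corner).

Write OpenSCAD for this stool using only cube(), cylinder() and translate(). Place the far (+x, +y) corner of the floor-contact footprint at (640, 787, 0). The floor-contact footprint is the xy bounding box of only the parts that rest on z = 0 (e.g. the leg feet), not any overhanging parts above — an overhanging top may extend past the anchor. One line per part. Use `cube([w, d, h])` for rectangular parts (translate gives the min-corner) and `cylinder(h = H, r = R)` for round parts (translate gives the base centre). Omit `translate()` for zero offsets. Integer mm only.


// leg_h = 439 - 23 = 416
translate([387, 486, 416]) cube([253, 301, 23]);
translate([409, 508, 0]) cylinder(h = 416, r = 22);
translate([618, 508, 0]) cylinder(h = 416, r = 22);
translate([409, 765, 0]) cylinder(h = 416, r = 22);
translate([618, 765, 0]) cylinder(h = 416, r = 22);


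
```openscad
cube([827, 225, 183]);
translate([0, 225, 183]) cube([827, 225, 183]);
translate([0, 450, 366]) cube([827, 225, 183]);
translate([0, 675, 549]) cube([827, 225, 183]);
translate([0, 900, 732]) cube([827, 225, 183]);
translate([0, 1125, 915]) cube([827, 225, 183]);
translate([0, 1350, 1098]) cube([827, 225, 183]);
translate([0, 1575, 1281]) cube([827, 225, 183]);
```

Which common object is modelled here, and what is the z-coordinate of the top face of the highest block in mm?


A staircase. The total rise is 1464 mm.

8 identical blocks, each offset up and back from the previous — a staircase. Each step is 183 mm tall and there are 8 of them, so the total rise is 8 × 183 = 1464 mm.


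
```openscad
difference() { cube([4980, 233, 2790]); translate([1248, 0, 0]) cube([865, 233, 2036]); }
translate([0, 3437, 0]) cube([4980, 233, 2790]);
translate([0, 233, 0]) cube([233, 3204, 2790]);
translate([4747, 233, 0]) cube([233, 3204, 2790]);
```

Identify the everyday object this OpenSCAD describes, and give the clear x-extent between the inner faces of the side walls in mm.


A single room. The interior width is 4514 mm.

Four walls enclosing a rectangle with a door in the front wall — a room. Outside width 4980 minus two 233 mm walls gives 4514 mm.


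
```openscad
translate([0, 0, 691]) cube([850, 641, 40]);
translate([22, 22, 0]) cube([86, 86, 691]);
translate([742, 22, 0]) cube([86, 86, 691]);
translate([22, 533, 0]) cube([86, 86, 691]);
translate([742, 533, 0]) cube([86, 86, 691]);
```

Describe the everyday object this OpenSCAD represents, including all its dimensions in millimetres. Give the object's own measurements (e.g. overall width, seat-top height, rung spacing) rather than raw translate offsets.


A table: top 850 mm (x) × 641 mm (y), 40 mm thick, upper face at z = 731 mm, on four 86×86 mm square legs, each inset 22 mm from the nearest pair of top edges from z = 0 to the bottom of the top.


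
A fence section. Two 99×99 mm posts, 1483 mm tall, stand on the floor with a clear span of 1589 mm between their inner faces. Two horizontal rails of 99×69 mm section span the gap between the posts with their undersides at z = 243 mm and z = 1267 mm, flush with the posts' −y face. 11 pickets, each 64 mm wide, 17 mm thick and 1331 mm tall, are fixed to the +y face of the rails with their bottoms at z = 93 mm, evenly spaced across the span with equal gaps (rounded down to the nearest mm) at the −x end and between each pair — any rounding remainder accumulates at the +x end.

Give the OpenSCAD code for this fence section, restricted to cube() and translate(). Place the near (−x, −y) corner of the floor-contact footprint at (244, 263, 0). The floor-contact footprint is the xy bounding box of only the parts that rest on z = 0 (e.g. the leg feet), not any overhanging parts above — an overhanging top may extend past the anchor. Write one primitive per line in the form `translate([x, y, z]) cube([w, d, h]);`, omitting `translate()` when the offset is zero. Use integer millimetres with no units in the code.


translate([244, 263, 0]) cube([99, 99, 1483]);
translate([1932, 263, 0]) cube([99, 99, 1483]);
translate([343, 263, 243]) cube([1589, 99, 69]);
translate([343, 263, 1267]) cube([1589, 99, 69]);
translate([416, 362, 93]) cube([64, 17, 1331]);
translate([553, 362, 93]) cube([64, 17, 1331]);
translate([690, 362, 93]) cube([64, 17, 1331]);
translate([827, 362, 93]) cube([64, 17, 1331]);
translate([964, 362, 93]) cube([64, 17, 1331]);
translate([1101, 362, 93]) cube([64, 17, 1331]);
translate([1238, 362, 93]) cube([64, 17, 1331]);
translate([1375, 362, 93]) cube([64, 17, 1331]);
translate([1512, 362, 93]) cube([64, 17, 1331]);
translate([1649, 362, 93]) cube([64, 17, 1331]);
translate([1786, 362, 93]) cube([64, 17, 1331]);


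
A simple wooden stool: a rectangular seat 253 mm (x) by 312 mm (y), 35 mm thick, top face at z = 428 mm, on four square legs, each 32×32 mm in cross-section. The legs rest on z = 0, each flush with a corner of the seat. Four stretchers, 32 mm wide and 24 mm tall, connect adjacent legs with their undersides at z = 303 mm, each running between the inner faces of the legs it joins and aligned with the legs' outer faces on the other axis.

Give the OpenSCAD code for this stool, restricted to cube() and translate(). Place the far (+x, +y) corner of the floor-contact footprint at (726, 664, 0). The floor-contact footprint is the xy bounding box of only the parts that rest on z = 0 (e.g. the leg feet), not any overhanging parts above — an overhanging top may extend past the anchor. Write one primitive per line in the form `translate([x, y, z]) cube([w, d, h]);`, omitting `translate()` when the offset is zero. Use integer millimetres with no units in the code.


translate([473, 352, 393]) cube([253, 312, 35]);
translate([473, 352, 0]) cube([32, 32, 393]);
translate([694, 352, 0]) cube([32, 32, 393]);
translate([473, 632, 0]) cube([32, 32, 393]);
translate([694, 632, 0]) cube([32, 32, 393]);
translate([505, 352, 303]) cube([189, 32, 24]);
translate([505, 632, 303]) cube([189, 32, 24]);
translate([473, 384, 303]) cube([32, 248, 24]);
translate([694, 384, 303]) cube([32, 248, 24]);
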